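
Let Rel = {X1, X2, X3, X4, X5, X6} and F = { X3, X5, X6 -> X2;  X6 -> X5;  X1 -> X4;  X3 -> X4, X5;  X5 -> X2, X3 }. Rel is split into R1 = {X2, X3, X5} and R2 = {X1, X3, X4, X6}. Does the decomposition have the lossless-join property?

Common attributes: R1 ∩ R2 = {X3}.
Closure of {X3}: X3 → X4, X5 applies, adding X4, X5; X5 → X2, X3 applies, adding X2. So (X3)⁺ = {X2, X3, X4, X5}.
This closure contains every attribute of R1, so R1 ∩ R2 → R1. The join is lossless.

Yes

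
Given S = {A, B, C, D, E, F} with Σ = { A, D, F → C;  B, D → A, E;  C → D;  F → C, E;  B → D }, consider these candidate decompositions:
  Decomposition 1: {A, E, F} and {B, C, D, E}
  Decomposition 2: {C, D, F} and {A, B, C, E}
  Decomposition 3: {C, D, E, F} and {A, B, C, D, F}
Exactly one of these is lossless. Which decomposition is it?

Decomposition 1: common = {E}, closure = {E} → lossy.
Decomposition 2: common = {C}, closure = {C, D} → lossy.
Decomposition 3: common = {C, D, F}, closure = {C, D, E, F} → lossless.

Decomposition 3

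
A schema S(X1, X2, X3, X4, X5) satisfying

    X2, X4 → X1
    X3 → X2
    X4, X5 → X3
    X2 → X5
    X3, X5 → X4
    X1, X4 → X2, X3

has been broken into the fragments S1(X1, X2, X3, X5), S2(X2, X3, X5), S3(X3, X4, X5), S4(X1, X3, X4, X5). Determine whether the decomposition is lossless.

Yes

Chase test. Columns are X1, X2, X3, X4, X5; row i has aⱼ where attribute j ∈ Si, else bᵢⱼ.
Initial tableau (one row per fragment):
  row 1: a1 a2 a3 b14 a5
  row 2: b21 a2 a3 b24 a5
  row 3: b31 b32 a3 a4 a5
  row 4: a1 b42 a3 a4 a5
Rows 1 and 3 agree on X3; apply X3→X2 and equate their X2 entries.
Rows 1 and 4 agree on X3; apply X3→X2 and equate their X2 entries.
Rows 1 and 2 agree on X3, X5; apply X3, X5→X4 and equate their X4 entries.
Rows 1 and 3 agree on X3, X5; apply X3, X5→X4 and equate their X4 entries.
Rows 1 and 2 agree on X2, X4; apply X2, X4→X1 and equate their X1 entries.
Rows 1 and 3 agree on X2, X4; apply X2, X4→X1 and equate their X1 entries.
Row 1 is now all distinguished symbols — the join is lossless.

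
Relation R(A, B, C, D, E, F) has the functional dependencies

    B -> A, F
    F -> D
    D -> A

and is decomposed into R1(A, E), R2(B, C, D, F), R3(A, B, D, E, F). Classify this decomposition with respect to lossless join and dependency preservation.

Lossless test (chase): Rows 2 and 3 agree on B; apply B→A, F and equate their A, F entries. No row becomes fully distinguished — the join is lossy.
Dependency preservation: every FD's attributes lie within a single fragment, so each can be enforced locally — preserved.

lossy but dependency-preserving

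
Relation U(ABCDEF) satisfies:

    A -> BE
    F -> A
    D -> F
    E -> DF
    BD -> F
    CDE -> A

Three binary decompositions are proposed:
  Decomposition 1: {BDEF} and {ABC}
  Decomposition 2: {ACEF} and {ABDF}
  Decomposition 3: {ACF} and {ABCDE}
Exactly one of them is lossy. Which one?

Decomposition 1: common = {B}, closure = {B} → lossy.
Decomposition 2: common = {AF}, closure = {ABDEF} → lossless.
Decomposition 3: common = {AC}, closure = {ABCDEF} → lossless.

Decomposition 1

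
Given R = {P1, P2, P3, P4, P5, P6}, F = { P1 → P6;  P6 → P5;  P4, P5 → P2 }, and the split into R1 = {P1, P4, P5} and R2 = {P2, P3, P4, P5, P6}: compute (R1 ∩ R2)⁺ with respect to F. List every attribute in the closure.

R1 ∩ R2 = {P4, P5}.
P4, P5 → P2 applies, adding P2
Closure: {P2, P4, P5}.

P2, P4, P5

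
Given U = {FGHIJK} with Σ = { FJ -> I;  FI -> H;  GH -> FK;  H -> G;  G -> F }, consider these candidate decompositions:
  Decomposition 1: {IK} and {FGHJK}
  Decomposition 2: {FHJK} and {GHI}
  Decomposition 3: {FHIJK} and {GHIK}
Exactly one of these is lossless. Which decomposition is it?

Decomposition 3

Decomposition 1: common = {K}, closure = {K} → lossy.
Decomposition 2: common = {H}, closure = {FGHK} → lossy.
Decomposition 3: common = {HIK}, closure = {FGHIK} → lossless.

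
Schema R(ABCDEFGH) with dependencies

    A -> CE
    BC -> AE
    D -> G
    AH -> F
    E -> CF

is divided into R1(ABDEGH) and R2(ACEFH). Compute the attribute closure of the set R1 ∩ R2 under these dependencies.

R1 ∩ R2 = {AEH}.
A → CE applies, adding C
AH → F applies, adding F
Closure: {ACEFH}.

ACEFH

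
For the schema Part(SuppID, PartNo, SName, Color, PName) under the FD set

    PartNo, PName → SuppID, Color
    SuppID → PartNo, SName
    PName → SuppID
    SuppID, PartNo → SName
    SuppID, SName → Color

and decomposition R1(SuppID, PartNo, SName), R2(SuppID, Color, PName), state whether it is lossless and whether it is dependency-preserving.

lossless and dependency-preserving

Lossless test: (SuppID)⁺ = {SuppID, PartNo, SName, Color}, which contains all of one fragment — lossless.
Dependency preservation: PartNo, PName → SuppID, Color; SuppID, SName → Color are not contained in any single fragment, but the restricted closure of each left-hand side across the fragments still reaches the right-hand side; the remaining FDs each lie inside some fragment. All dependencies are preserved.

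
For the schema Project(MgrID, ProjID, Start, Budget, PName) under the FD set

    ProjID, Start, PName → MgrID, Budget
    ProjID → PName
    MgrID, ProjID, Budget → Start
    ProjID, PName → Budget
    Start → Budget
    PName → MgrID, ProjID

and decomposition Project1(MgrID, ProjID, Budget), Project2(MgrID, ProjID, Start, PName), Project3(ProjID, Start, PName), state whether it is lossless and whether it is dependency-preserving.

Lossless test (chase): Rows 2 and 3 agree on ProjID, Start, PName; apply ProjID, Start, PName→MgrID, Budget and equate their MgrID, Budget entries. Rows 1 and 2 agree on ProjID; apply ProjID→PName and equate their PName entries. Rows 1 and 2 agree on ProjID, PName; apply ProjID, PName→Budget and equate their Budget entries. Rows 1 and 2 agree on MgrID, ProjID, Budget; apply MgrID, ProjID, Budget→Start and equate their Start entries. Row 1 is now all distinguished symbols — the join is lossless.
Dependency preservation: the restricted closure of {Start} across the fragments never reaches {Budget}, so Start → Budget cannot be enforced without a join — not preserved.

lossless but not dependency-preserving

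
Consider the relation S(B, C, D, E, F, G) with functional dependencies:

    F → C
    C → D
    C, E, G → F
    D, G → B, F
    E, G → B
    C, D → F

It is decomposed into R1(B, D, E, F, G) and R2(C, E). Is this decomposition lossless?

Common attributes: R1 ∩ R2 = {E}.
No dependency enlarges {E}, so (E)⁺ = {E}.
The closure contains neither all of R1 = {B, D, E, F, G} nor all of R2 = {C, E}, so the common attributes are not a superkey of either fragment. The join is lossy.

No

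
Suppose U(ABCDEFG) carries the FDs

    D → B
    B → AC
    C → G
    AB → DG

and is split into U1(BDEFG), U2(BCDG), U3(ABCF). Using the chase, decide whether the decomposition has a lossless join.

Chase test. Columns are ABCDEFG; row i has aⱼ where attribute j ∈ Ui, else bᵢⱼ.
Initial tableau (one row per fragment):
  row 1: b11 a2 b13 a4 a5 a6 a7
  row 2: b21 a2 a3 a4 b25 b26 a7
  row 3: a1 a2 a3 b34 b35 a6 b37
Rows 1 and 2 agree on B; apply B→AC and equate their AC entries.
Rows 1 and 3 agree on B; apply B→AC and equate their AC entries.
Rows 1 and 3 agree on C; apply C→G and equate their G entries.
Rows 1 and 3 agree on AB; apply AB→DG and equate their DG entries.
Row 1 is now all distinguished symbols — the join is lossless.

Yes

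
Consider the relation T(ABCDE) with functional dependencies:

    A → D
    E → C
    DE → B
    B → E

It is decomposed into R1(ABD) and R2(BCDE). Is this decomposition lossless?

Common attributes: R1 ∩ R2 = {BD}.
Closure of {BD}: B → E applies, adding E; E → C applies, adding C. So (BD)⁺ = {BCDE}.
This closure contains every attribute of R2, so R1 ∩ R2 → R2. The join is lossless.

Yes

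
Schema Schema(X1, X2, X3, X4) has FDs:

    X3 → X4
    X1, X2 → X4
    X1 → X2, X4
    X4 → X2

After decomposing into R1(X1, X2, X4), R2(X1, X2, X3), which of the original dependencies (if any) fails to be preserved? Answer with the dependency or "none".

X3 → X4

Check X3 → X4: no single fragment contains all of {X3, X4}, and the restricted closure of {X3} across the fragments never reaches {X4}.
X1, X2 → X4 is preserved.
X1 → X2, X4 is preserved.
X4 → X2 is preserved.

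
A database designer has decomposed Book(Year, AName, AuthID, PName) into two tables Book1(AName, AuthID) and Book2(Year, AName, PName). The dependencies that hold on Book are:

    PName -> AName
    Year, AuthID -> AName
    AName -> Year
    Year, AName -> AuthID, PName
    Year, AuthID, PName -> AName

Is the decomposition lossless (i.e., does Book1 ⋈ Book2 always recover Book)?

Yes

Common attributes: Book1 ∩ Book2 = {AName}.
Closure of {AName}: AName → Year applies, adding Year; Year, AName → AuthID, PName applies, adding AuthID, PName. So (AName)⁺ = {Year, AName, AuthID, PName}.
This closure contains every attribute of Book1, so Book1 ∩ Book2 → Book1. The join is lossless.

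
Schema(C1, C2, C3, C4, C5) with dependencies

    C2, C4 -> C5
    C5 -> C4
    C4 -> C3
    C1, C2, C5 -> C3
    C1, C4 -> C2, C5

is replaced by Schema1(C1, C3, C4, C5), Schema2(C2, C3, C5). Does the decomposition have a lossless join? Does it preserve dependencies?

lossy and not dependency-preserving

Lossless test: (C3, C5)⁺ = {C3, C4, C5}, which is a superkey of neither fragment — lossy.
Dependency preservation: the restricted closure of {C2, C4} across the fragments never reaches {C5}, so C2, C4 → C5 cannot be enforced without a join — not preserved.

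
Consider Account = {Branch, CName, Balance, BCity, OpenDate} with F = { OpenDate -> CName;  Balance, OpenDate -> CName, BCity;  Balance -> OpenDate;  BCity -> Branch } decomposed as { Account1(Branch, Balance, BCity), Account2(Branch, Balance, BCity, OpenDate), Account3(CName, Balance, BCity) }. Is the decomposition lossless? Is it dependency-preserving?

lossless but not dependency-preserving

Lossless test (chase): Rows 1 and 2 agree on Balance; apply Balance→OpenDate and equate their OpenDate entries. Rows 1 and 3 agree on Balance; apply Balance→OpenDate and equate their OpenDate entries. Rows 1 and 3 agree on BCity; apply BCity→Branch and equate their Branch entries. Rows 1 and 2 agree on OpenDate; apply OpenDate→CName and equate their CName entries. Rows 1 and 3 agree on OpenDate; apply OpenDate→CName and equate their CName entries. Row 1 is now all distinguished symbols — the join is lossless.
Dependency preservation: the restricted closure of {OpenDate} across the fragments never reaches {CName}, so OpenDate → CName cannot be enforced without a join — not preserved.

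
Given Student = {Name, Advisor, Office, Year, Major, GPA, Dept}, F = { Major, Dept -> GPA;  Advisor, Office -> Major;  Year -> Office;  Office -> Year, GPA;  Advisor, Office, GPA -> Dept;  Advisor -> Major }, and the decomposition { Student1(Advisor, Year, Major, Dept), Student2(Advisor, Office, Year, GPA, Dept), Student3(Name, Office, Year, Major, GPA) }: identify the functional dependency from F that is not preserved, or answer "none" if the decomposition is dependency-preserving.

Major, Dept -> GPA

Check Major, Dept → GPA: no single fragment contains all of {Major, GPA, Dept}, and the restricted closure of {Major, Dept} across the fragments never reaches {GPA}.
Advisor, Office → Major is preserved.
Year → Office is preserved.
Office → Year, GPA is preserved.
Advisor, Office, GPA → Dept is preserved.
Advisor → Major is preserved.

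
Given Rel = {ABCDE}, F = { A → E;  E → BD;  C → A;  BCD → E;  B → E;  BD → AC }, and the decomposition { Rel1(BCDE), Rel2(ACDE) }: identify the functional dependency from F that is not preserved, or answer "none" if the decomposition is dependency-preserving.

A → E lies within Rel2.
E → BD lies within Rel1.
C → A lies within Rel2.
BCD → E lies within Rel1.
B → E lies within Rel1.
BD → AC: restricted closure across fragments reaches AC.
Every dependency is enforceable on the fragments, so the decomposition is dependency-preserving.

none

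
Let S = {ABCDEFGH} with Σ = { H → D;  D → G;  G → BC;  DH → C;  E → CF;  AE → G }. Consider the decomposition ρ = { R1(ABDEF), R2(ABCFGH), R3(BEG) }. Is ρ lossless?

No

Chase test. Columns are ABCDEFGH; row i has aⱼ where attribute j ∈ Ri, else bᵢⱼ.
Initial tableau (one row per fragment):
  row 1: a1 a2 b13 a4 a5 a6 b17 b18
  row 2: a1 a2 a3 b24 b25 a6 a7 a8
  row 3: b31 a2 b33 b34 a5 b36 a7 b38
Rows 2 and 3 agree on G; apply G→BC and equate their BC entries.
Rows 1 and 3 agree on E; apply E→CF and equate their CF entries.
No row becomes fully distinguished — the join is lossy.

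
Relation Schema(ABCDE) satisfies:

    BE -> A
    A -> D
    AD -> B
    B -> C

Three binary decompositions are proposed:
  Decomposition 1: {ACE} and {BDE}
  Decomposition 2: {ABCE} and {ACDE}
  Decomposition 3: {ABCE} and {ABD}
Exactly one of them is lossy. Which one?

Decomposition 1: common = {E}, closure = {E} → lossy.
Decomposition 2: common = {ACE}, closure = {ABCDE} → lossless.
Decomposition 3: common = {AB}, closure = {ABCD} → lossless.

Decomposition 1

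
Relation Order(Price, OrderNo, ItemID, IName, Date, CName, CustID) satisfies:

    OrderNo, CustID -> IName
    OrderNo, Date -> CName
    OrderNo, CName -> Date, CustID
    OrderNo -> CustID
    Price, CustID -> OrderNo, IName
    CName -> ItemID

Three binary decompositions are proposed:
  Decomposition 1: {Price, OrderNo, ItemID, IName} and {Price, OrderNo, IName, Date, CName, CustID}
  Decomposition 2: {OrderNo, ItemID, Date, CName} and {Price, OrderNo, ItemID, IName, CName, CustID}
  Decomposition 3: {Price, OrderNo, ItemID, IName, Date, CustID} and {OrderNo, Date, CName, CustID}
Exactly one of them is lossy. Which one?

Decomposition 1: common = {Price, OrderNo, IName}, closure = {Price, OrderNo, IName, CustID} → lossy.
Decomposition 2: common = {OrderNo, ItemID, CName}, closure = {OrderNo, ItemID, IName, Date, CName, CustID} → lossless.
Decomposition 3: common = {OrderNo, Date, CustID}, closure = {OrderNo, ItemID, IName, Date, CName, CustID} → lossless.

Decomposition 1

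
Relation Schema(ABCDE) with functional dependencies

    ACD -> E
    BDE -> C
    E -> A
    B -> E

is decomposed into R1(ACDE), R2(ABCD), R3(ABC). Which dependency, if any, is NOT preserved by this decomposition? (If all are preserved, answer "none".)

Check B → E: no single fragment contains all of {BE}, and the restricted closure of {B} across the fragments never reaches {E}.
ACD → E is preserved.
BDE → C is preserved.
E → A is preserved.

B -> E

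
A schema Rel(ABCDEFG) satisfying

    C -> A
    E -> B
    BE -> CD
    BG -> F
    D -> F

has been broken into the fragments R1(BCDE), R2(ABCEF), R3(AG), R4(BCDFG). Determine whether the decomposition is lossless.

No

Chase test. Columns are ABCDEFG; row i has aⱼ where attribute j ∈ Ri, else bᵢⱼ.
Initial tableau (one row per fragment):
  row 1: b11 a2 a3 a4 a5 b16 b17
  row 2: a1 a2 a3 b24 a5 a6 b27
  row 3: a1 b32 b33 b34 b35 b36 a7
  row 4: b41 a2 a3 a4 b45 a6 a7
Rows 1 and 2 agree on C; apply C→A and equate their A entries.
Rows 1 and 4 agree on C; apply C→A and equate their A entries.
Rows 1 and 2 agree on BE; apply BE→CD and equate their CD entries.
Rows 1 and 2 agree on D; apply D→F and equate their F entries.
No row becomes fully distinguished — the join is lossy.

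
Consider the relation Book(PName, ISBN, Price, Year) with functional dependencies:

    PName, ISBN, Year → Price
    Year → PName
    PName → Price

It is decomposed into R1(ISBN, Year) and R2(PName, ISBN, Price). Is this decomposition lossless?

No

Common attributes: R1 ∩ R2 = {ISBN}.
No dependency enlarges {ISBN}, so (ISBN)⁺ = {ISBN}.
The closure contains neither all of R1 = {ISBN, Year} nor all of R2 = {PName, ISBN, Price}, so the common attributes are not a superkey of either fragment. The join is lossy.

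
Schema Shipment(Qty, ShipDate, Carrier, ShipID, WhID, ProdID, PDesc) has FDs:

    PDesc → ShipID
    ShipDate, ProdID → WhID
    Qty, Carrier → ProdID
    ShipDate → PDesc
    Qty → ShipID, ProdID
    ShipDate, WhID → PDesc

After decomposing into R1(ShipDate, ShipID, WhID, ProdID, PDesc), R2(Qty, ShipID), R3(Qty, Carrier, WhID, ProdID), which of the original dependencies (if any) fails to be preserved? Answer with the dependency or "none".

none

PDesc → ShipID lies within R1.
ShipDate, ProdID → WhID lies within R1.
Qty, Carrier → ProdID lies within R3.
ShipDate → PDesc lies within R1.
Qty → ShipID, ProdID: restricted closure across fragments reaches ShipID, ProdID.
ShipDate, WhID → PDesc lies within R1.
Every dependency is enforceable on the fragments, so the decomposition is dependency-preserving.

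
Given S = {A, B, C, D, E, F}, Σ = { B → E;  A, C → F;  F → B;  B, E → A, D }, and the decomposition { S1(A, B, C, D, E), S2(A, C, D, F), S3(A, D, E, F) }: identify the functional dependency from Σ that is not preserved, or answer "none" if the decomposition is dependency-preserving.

F → B

Check F → B: no single fragment contains all of {B, F}, and the restricted closure of {F} across the fragments never reaches {B}.
B → E is preserved.
A, C → F is preserved.
B, E → A, D is preserved.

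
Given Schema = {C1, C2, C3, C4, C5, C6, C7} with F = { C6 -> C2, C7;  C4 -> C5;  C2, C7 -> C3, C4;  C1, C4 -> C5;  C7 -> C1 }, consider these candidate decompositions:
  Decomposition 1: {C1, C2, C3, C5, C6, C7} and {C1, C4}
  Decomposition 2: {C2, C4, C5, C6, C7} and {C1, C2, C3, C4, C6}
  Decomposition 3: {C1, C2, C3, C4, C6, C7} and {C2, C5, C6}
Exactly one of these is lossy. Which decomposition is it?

Decomposition 1

Decomposition 1: common = {C1}, closure = {C1} → lossy.
Decomposition 2: common = {C2, C4, C6}, closure = {C1, C2, C3, C4, C5, C6, C7} → lossless.
Decomposition 3: common = {C2, C6}, closure = {C1, C2, C3, C4, C5, C6, C7} → lossless.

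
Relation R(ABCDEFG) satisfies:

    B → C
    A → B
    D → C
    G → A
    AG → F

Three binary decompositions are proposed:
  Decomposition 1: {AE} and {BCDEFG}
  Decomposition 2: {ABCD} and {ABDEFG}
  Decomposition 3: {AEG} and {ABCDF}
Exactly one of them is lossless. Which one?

Decomposition 2

Decomposition 1: common = {E}, closure = {E} → lossy.
Decomposition 2: common = {ABD}, closure = {ABCD} → lossless.
Decomposition 3: common = {A}, closure = {ABC} → lossy.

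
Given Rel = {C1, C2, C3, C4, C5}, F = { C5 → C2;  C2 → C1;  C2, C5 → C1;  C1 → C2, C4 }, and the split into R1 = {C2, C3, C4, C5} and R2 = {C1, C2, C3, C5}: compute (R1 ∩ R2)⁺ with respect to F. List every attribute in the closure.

C1, C2, C3, C4, C5

R1 ∩ R2 = {C2, C3, C5}.
C2 → C1 applies, adding C1
C1 → C2, C4 applies, adding C4
Closure: {C1, C2, C3, C4, C5}.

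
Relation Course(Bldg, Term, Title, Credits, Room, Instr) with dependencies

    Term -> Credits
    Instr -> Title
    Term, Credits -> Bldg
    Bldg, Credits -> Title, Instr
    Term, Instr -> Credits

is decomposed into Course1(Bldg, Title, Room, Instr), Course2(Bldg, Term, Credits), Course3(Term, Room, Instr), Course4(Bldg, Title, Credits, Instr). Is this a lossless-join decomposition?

Yes

Chase test. Columns are Bldg, Term, Title, Credits, Room, Instr; row i has aⱼ where attribute j ∈ Coursei, else bᵢⱼ.
Initial tableau (one row per fragment):
  row 1: a1 b12 a3 b14 a5 a6
  row 2: a1 a2 b23 a4 b25 b26
  row 3: b31 a2 b33 b34 a5 a6
  row 4: a1 b42 a3 a4 b45 a6
Rows 2 and 3 agree on Term; apply Term→Credits and equate their Credits entries.
Rows 1 and 3 agree on Instr; apply Instr→Title and equate their Title entries.
Rows 2 and 3 agree on Term, Credits; apply Term, Credits→Bldg and equate their Bldg entries.
Rows 2 and 3 agree on Bldg, Credits; apply Bldg, Credits→Title, Instr and equate their Title, Instr entries.
Row 3 is now all distinguished symbols — the join is lossless.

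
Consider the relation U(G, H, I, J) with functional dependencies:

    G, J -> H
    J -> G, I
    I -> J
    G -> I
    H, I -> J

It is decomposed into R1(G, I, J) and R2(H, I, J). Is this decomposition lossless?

Common attributes: R1 ∩ R2 = {I, J}.
Closure of {I, J}: J → G, I applies, adding G; G, J → H applies, adding H. So (I, J)⁺ = {G, H, I, J}.
This closure contains every attribute of R1, so R1 ∩ R2 → R1. The join is lossless.

Yes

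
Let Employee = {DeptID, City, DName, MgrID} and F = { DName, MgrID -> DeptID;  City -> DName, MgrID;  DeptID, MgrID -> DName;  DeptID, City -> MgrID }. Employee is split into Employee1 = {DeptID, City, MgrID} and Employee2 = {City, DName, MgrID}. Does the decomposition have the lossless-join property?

Yes

Common attributes: Employee1 ∩ Employee2 = {City, MgrID}.
Closure of {City, MgrID}: City → DName, MgrID applies, adding DName; DName, MgrID → DeptID applies, adding DeptID. So (City, MgrID)⁺ = {DeptID, City, DName, MgrID}.
This closure contains every attribute of Employee1, so Employee1 ∩ Employee2 → Employee1. The join is lossless.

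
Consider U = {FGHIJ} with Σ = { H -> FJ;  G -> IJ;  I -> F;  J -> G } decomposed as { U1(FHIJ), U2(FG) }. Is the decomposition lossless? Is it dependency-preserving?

lossy and not dependency-preserving

Lossless test: (F)⁺ = {F}, which is a superkey of neither fragment — lossy.
Dependency preservation: the restricted closure of {G} across the fragments never reaches {IJ}, so G → IJ cannot be enforced without a join — not preserved.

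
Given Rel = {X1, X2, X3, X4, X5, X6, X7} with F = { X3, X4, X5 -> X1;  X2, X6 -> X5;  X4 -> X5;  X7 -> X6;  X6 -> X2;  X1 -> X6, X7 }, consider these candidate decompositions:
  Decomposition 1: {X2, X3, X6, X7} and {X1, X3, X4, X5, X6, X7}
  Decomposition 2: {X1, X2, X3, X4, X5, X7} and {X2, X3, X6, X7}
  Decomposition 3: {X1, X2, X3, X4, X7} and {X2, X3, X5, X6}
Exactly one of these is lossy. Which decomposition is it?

Decomposition 1: common = {X3, X6, X7}, closure = {X2, X3, X5, X6, X7} → lossless.
Decomposition 2: common = {X2, X3, X7}, closure = {X2, X3, X5, X6, X7} → lossless.
Decomposition 3: common = {X2, X3}, closure = {X2, X3} → lossy.

Decomposition 3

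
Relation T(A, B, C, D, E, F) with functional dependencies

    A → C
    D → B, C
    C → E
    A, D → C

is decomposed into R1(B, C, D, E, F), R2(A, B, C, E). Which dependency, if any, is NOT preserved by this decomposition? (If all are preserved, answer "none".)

none

A → C lies within R2.
D → B, C lies within R1.
C → E lies within R1.
A, D → C: restricted closure across fragments reaches C.
Every dependency is enforceable on the fragments, so the decomposition is dependency-preserving.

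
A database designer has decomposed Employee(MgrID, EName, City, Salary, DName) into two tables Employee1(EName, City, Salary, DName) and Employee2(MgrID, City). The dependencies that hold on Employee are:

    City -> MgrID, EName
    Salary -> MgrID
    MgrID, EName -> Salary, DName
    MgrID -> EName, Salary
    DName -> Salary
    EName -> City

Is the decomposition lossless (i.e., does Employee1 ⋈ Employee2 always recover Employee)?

Yes

Common attributes: Employee1 ∩ Employee2 = {City}.
Closure of {City}: City → MgrID, EName applies, adding MgrID, EName; MgrID, EName → Salary, DName applies, adding Salary, DName. So (City)⁺ = {MgrID, EName, City, Salary, DName}.
This closure contains every attribute of Employee1, so Employee1 ∩ Employee2 → Employee1. The join is lossless.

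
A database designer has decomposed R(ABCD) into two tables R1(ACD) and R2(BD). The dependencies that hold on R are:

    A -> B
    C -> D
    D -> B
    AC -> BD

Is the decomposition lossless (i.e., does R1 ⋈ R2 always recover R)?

Yes

Common attributes: R1 ∩ R2 = {D}.
Closure of {D}: D → B applies, adding B. So (D)⁺ = {BD}.
This closure contains every attribute of R2, so R1 ∩ R2 → R2. The join is lossless.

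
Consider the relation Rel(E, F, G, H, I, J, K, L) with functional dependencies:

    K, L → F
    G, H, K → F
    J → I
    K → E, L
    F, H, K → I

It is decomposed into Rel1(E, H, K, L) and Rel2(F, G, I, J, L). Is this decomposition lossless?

No

Common attributes: Rel1 ∩ Rel2 = {L}.
No dependency enlarges {L}, so (L)⁺ = {L}.
The closure contains neither all of Rel1 = {E, H, K, L} nor all of Rel2 = {F, G, I, J, L}, so the common attributes are not a superkey of either fragment. The join is lossy.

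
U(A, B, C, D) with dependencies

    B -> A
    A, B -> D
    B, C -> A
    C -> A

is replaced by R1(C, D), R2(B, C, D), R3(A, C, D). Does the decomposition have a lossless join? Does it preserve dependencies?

lossless but not dependency-preserving

Lossless test (chase): Rows 1 and 2 agree on C; apply C→A and equate their A entries. Rows 1 and 3 agree on C; apply C→A and equate their A entries. Row 2 is now all distinguished symbols — the join is lossless.
Dependency preservation: the restricted closure of {B} across the fragments never reaches {A}, so B → A cannot be enforced without a join — not preserved.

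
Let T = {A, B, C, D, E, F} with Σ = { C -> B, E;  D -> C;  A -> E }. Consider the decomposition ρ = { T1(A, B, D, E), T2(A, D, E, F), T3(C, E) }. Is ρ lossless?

Chase test. Columns are A, B, C, D, E, F; row i has aⱼ where attribute j ∈ Ti, else bᵢⱼ.
Initial tableau (one row per fragment):
  row 1: a1 a2 b13 a4 a5 b16
  row 2: a1 b22 b23 a4 a5 a6
  row 3: b31 b32 a3 b34 a5 b36
Rows 1 and 2 agree on D; apply D→C and equate their C entries.
Rows 1 and 2 agree on C; apply C→B, E and equate their B, E entries.
No row becomes fully distinguished — the join is lossy.

No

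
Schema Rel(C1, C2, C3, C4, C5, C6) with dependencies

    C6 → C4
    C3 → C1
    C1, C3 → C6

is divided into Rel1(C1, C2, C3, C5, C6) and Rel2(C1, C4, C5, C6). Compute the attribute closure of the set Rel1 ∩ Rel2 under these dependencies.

Rel1 ∩ Rel2 = {C1, C5, C6}.
C6 → C4 applies, adding C4
Closure: {C1, C4, C5, C6}.

C1, C4, C5, C6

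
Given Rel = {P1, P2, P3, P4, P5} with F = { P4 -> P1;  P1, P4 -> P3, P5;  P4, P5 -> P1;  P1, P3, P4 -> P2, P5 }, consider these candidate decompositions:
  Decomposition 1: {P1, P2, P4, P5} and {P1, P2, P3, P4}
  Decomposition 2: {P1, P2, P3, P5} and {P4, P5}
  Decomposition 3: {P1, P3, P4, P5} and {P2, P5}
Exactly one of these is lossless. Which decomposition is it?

Decomposition 1: common = {P1, P2, P4}, closure = {P1, P2, P3, P4, P5} → lossless.
Decomposition 2: common = {P5}, closure = {P5} → lossy.
Decomposition 3: common = {P5}, closure = {P5} → lossy.

Decomposition 1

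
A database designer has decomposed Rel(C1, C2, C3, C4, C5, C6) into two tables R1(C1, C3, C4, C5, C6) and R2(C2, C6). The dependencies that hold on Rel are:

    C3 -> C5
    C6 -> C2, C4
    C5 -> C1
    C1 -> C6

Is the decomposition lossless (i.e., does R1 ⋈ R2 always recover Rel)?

Common attributes: R1 ∩ R2 = {C6}.
Closure of {C6}: C6 → C2, C4 applies, adding C2, C4. So (C6)⁺ = {C2, C4, C6}.
This closure contains every attribute of R2, so R1 ∩ R2 → R2. The join is lossless.

Yes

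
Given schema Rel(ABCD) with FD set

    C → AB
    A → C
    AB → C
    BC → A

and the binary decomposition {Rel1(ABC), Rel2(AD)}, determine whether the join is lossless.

Common attributes: Rel1 ∩ Rel2 = {A}.
Closure of {A}: A → C applies, adding C; C → AB applies, adding B. So (A)⁺ = {ABC}.
This closure contains every attribute of Rel1, so Rel1 ∩ Rel2 → Rel1. The join is lossless.

Yes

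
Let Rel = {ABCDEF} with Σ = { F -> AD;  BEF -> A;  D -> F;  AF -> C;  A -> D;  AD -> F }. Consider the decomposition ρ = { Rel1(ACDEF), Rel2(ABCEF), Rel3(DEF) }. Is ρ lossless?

Yes

Chase test. Columns are ABCDEF; row i has aⱼ where attribute j ∈ Reli, else bᵢⱼ.
Initial tableau (one row per fragment):
  row 1: a1 b12 a3 a4 a5 a6
  row 2: a1 a2 a3 b24 a5 a6
  row 3: b31 b32 b33 a4 a5 a6
Rows 1 and 2 agree on F; apply F→AD and equate their AD entries.
Rows 1 and 3 agree on F; apply F→AD and equate their AD entries.
Rows 1 and 3 agree on AF; apply AF→C and equate their C entries.
Row 2 is now all distinguished symbols — the join is lossless.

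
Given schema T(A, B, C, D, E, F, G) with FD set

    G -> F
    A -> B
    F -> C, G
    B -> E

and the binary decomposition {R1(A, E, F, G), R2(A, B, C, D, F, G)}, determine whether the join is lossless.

Yes

Common attributes: R1 ∩ R2 = {A, F, G}.
Closure of {A, F, G}: A → B applies, adding B; F → C, G applies, adding C; B → E applies, adding E. So (A, F, G)⁺ = {A, B, C, E, F, G}.
This closure contains every attribute of R1, so R1 ∩ R2 → R1. The join is lossless.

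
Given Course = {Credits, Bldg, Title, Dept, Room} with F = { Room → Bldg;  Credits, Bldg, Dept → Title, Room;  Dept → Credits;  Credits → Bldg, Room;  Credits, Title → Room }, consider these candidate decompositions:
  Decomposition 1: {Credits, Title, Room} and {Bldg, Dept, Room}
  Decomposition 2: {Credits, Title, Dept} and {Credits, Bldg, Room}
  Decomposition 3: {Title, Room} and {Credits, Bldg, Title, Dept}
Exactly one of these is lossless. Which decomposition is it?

Decomposition 1: common = {Room}, closure = {Bldg, Room} → lossy.
Decomposition 2: common = {Credits}, closure = {Credits, Bldg, Room} → lossless.
Decomposition 3: common = {Title}, closure = {Title} → lossy.

Decomposition 2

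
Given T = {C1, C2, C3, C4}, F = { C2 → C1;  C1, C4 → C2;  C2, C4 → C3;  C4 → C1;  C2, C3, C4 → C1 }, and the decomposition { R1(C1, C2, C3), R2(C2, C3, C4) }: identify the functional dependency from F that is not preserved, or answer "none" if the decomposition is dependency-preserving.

none

C2 → C1 lies within R1.
C1, C4 → C2: restricted closure across fragments reaches C2.
C2, C4 → C3 lies within R2.
C4 → C1: restricted closure across fragments reaches C1.
C2, C3, C4 → C1: restricted closure across fragments reaches C1.
Every dependency is enforceable on the fragments, so the decomposition is dependency-preserving.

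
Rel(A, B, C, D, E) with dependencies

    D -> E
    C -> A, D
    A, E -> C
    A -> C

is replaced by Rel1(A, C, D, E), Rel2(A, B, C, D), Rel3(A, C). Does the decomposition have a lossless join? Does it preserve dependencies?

Lossless test (chase): Rows 1 and 2 agree on D; apply D→E and equate their E entries. Rows 1 and 3 agree on C; apply C→A, D and equate their A, D entries. Rows 1 and 3 agree on D; apply D→E and equate their E entries. Row 2 is now all distinguished symbols — the join is lossless.
Dependency preservation: every FD's attributes lie within a single fragment, so each can be enforced locally — preserved.

lossless and dependency-preserving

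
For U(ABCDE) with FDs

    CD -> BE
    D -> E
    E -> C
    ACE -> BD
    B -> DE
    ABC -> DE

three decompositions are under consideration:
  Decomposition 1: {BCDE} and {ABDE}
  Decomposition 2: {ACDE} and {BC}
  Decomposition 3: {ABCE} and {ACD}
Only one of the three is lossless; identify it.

Decomposition 1: common = {BDE}, closure = {BCDE} → lossless.
Decomposition 2: common = {C}, closure = {C} → lossy.
Decomposition 3: common = {AC}, closure = {AC} → lossy.

Decomposition 1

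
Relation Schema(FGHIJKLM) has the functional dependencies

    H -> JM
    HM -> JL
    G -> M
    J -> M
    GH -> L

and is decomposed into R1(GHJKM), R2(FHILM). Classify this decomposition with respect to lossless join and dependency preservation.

Lossless test: (HM)⁺ = {HJLM}, which is a superkey of neither fragment — lossy.
Dependency preservation: HM → JL; GH → L are not contained in any single fragment, but the restricted closure of each left-hand side across the fragments still reaches the right-hand side; the remaining FDs each lie inside some fragment. All dependencies are preserved.

lossy but dependency-preserving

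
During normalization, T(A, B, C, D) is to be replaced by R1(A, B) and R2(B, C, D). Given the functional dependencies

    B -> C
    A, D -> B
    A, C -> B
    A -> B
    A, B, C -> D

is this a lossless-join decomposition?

Common attributes: R1 ∩ R2 = {B}.
Closure of {B}: B → C applies, adding C. So (B)⁺ = {B, C}.
The closure contains neither all of R1 = {A, B} nor all of R2 = {B, C, D}, so the common attributes are not a superkey of either fragment. The join is lossy.

No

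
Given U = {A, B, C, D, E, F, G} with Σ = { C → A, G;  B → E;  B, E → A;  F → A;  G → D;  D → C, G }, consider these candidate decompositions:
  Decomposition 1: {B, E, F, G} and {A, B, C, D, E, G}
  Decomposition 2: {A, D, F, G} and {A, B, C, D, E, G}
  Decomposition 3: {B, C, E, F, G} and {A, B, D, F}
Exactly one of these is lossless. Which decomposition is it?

Decomposition 1: common = {B, E, G}, closure = {A, B, C, D, E, G} → lossless.
Decomposition 2: common = {A, D, G}, closure = {A, C, D, G} → lossy.
Decomposition 3: common = {B, F}, closure = {A, B, E, F} → lossy.

Decomposition 1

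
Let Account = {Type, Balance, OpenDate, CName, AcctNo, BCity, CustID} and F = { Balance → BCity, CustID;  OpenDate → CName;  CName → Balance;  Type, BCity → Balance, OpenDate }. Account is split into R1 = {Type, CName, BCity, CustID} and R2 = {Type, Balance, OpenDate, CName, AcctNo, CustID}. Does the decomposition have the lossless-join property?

Yes

Common attributes: R1 ∩ R2 = {Type, CName, CustID}.
Closure of {Type, CName, CustID}: CName → Balance applies, adding Balance; Balance → BCity, CustID applies, adding BCity; Type, BCity → Balance, OpenDate applies, adding OpenDate. So (Type, CName, CustID)⁺ = {Type, Balance, OpenDate, CName, BCity, CustID}.
This closure contains every attribute of R1, so R1 ∩ R2 → R1. The join is lossless.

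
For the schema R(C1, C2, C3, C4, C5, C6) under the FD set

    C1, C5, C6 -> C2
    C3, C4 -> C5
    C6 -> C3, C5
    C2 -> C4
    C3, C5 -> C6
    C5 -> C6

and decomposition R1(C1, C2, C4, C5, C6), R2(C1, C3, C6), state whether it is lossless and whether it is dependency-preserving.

Lossless test: (C1, C6)⁺ = {C1, C2, C3, C4, C5, C6}, which contains all of one fragment — lossless.
Dependency preservation: the restricted closure of {C3, C4} across the fragments never reaches {C5}, so C3, C4 → C5 cannot be enforced without a join — not preserved.

lossless but not dependency-preserving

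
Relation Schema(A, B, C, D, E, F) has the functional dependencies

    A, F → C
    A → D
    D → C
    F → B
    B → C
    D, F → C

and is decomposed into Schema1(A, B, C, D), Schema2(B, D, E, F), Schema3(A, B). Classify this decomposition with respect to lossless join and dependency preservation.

lossy but dependency-preserving

Lossless test (chase): Rows 1 and 3 agree on A; apply A→D and equate their D entries. Rows 1 and 2 agree on D; apply D→C and equate their C entries. Rows 1 and 3 agree on D; apply D→C and equate their C entries. No row becomes fully distinguished — the join is lossy.
Dependency preservation: A, F → C; D, F → C are not contained in any single fragment, but the restricted closure of each left-hand side across the fragments still reaches the right-hand side; the remaining FDs each lie inside some fragment. All dependencies are preserved.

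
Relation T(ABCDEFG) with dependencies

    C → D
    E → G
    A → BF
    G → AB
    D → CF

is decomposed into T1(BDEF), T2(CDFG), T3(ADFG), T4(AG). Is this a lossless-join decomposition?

Chase test. Columns are ABCDEFG; row i has aⱼ where attribute j ∈ Ti, else bᵢⱼ.
Initial tableau (one row per fragment):
  row 1: b11 a2 b13 a4 a5 a6 b17
  row 2: b21 b22 a3 a4 b25 a6 a7
  row 3: a1 b32 b33 a4 b35 a6 a7
  row 4: a1 b42 b43 b44 b45 b46 a7
Rows 3 and 4 agree on A; apply A→BF and equate their BF entries.
Rows 2 and 3 agree on G; apply G→AB and equate their AB entries.
Rows 1 and 2 agree on D; apply D→CF and equate their CF entries.
Rows 1 and 3 agree on D; apply D→CF and equate their CF entries.
No row becomes fully distinguished — the join is lossy.

No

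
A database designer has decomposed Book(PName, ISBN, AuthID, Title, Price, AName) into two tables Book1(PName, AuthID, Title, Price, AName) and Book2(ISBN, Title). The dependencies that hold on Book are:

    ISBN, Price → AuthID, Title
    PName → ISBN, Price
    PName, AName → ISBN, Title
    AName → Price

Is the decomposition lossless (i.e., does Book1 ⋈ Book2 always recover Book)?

No

Common attributes: Book1 ∩ Book2 = {Title}.
No dependency enlarges {Title}, so (Title)⁺ = {Title}.
The closure contains neither all of Book1 = {PName, AuthID, Title, Price, AName} nor all of Book2 = {ISBN, Title}, so the common attributes are not a superkey of either fragment. The join is lossy.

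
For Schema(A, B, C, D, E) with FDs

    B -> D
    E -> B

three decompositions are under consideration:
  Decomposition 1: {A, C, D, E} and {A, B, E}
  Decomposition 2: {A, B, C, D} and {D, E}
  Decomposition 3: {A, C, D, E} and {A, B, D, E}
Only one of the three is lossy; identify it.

Decomposition 2

Decomposition 1: common = {A, E}, closure = {A, B, D, E} → lossless.
Decomposition 2: common = {D}, closure = {D} → lossy.
Decomposition 3: common = {A, D, E}, closure = {A, B, D, E} → lossless.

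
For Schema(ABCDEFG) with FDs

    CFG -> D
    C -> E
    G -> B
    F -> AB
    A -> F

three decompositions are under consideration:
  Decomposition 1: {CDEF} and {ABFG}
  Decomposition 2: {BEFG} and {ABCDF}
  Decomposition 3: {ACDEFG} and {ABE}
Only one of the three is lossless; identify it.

Decomposition 3

Decomposition 1: common = {F}, closure = {ABF} → lossy.
Decomposition 2: common = {BF}, closure = {ABF} → lossy.
Decomposition 3: common = {AE}, closure = {ABEF} → lossless.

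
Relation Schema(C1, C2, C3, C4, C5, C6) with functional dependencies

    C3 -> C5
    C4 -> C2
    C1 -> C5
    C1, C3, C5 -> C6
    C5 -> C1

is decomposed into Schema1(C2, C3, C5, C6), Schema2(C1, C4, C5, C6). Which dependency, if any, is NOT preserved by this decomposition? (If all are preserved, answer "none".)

C4 -> C2

Check C4 → C2: no single fragment contains all of {C2, C4}, and the restricted closure of {C4} across the fragments never reaches {C2}.
C3 → C5 is preserved.
C1 → C5 is preserved.
C1, C3, C5 → C6 is preserved.
C5 → C1 is preserved.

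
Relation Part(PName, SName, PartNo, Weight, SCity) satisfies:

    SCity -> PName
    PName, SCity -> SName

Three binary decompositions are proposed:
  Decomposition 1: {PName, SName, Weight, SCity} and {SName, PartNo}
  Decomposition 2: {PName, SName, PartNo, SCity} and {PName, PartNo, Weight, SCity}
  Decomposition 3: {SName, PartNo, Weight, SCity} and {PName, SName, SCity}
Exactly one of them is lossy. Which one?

Decomposition 1

Decomposition 1: common = {SName}, closure = {SName} → lossy.
Decomposition 2: common = {PName, PartNo, SCity}, closure = {PName, SName, PartNo, SCity} → lossless.
Decomposition 3: common = {SName, SCity}, closure = {PName, SName, SCity} → lossless.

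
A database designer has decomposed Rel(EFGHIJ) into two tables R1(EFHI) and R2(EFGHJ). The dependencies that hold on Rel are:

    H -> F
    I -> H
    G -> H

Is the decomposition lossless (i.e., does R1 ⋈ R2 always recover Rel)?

No

Common attributes: R1 ∩ R2 = {EFH}.
No dependency enlarges {EFH}, so (EFH)⁺ = {EFH}.
The closure contains neither all of R1 = {EFHI} nor all of R2 = {EFGHJ}, so the common attributes are not a superkey of either fragment. The join is lossy.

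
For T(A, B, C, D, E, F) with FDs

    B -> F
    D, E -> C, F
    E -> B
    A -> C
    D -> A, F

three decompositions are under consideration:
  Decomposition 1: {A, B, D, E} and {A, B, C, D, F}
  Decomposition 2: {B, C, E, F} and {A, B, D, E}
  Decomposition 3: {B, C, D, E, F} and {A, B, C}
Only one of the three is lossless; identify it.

Decomposition 1: common = {A, B, D}, closure = {A, B, C, D, F} → lossless.
Decomposition 2: common = {B, E}, closure = {B, E, F} → lossy.
Decomposition 3: common = {B, C}, closure = {B, C, F} → lossy.

Decomposition 1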